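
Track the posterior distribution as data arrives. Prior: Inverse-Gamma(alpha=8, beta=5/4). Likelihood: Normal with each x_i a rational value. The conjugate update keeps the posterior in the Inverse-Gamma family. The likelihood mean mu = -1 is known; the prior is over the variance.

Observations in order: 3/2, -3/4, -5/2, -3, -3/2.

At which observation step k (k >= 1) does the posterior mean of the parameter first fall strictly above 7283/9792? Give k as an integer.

k = 4

obs 1: x=3/2 → posterior Inverse-Gamma(17/2, 35/8)
obs 2: x=-3/4 → posterior Inverse-Gamma(9, 141/32)
obs 3: x=-5/2 → posterior Inverse-Gamma(19/2, 177/32)
obs 4: x=-3 → posterior Inverse-Gamma(10, 241/32)
obs 5: x=-3/2 → posterior Inverse-Gamma(21/2, 245/32)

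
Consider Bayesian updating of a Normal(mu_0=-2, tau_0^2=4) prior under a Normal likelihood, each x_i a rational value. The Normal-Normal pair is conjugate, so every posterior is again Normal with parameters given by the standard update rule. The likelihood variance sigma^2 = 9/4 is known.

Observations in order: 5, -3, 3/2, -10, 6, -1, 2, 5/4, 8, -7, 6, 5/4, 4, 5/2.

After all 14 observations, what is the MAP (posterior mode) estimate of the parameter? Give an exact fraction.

246/233

obs 1: x=5 → posterior Normal(62/25, 36/25)
obs 2: x=-3 → posterior Normal(14/41, 36/41)
obs 3: x=3/2 → posterior Normal(2/3, 12/19)
obs 4: x=-10 → posterior Normal(-122/73, 36/73)
obs 5: x=6 → posterior Normal(-26/89, 36/89)
obs 6: x=-1 → posterior Normal(-2/5, 12/35)
obs 7: x=2 → posterior Normal(-10/121, 36/121)
obs 8: x=5/4 → posterior Normal(10/137, 36/137)
obs 9: x=8 → posterior Normal(46/51, 4/17)
obs 10: x=-7 → posterior Normal(2/13, 36/169)
obs 11: x=6 → posterior Normal(122/185, 36/185)
obs 12: x=5/4 → posterior Normal(142/201, 12/67)
obs 13: x=4 → posterior Normal(206/217, 36/217)
obs 14: x=5/2 → posterior Normal(246/233, 36/233)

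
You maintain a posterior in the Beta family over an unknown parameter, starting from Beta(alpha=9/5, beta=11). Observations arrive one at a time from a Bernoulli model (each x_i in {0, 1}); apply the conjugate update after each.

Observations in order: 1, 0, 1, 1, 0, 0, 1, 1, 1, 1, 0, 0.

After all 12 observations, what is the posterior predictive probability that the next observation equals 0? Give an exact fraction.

20/31

obs 1: x=1 → posterior Beta(14/5, 11)
obs 2: x=0 → posterior Beta(14/5, 12)
obs 3: x=1 → posterior Beta(19/5, 12)
obs 4: x=1 → posterior Beta(24/5, 12)
obs 5: x=0 → posterior Beta(24/5, 13)
obs 6: x=0 → posterior Beta(24/5, 14)
obs 7: x=1 → posterior Beta(29/5, 14)
obs 8: x=1 → posterior Beta(34/5, 14)
obs 9: x=1 → posterior Beta(39/5, 14)
obs 10: x=1 → posterior Beta(44/5, 14)
obs 11: x=0 → posterior Beta(44/5, 15)
obs 12: x=0 → posterior Beta(44/5, 16)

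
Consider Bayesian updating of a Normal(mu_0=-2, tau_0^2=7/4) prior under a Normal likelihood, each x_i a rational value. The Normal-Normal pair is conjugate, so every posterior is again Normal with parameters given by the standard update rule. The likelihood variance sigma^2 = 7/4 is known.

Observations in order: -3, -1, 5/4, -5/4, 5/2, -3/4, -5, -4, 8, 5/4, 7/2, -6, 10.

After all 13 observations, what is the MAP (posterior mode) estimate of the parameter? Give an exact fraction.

1/4

obs 1: x=-3 → posterior Normal(-5/2, 7/8)
obs 2: x=-1 → posterior Normal(-2, 7/12)
obs 3: x=5/4 → posterior Normal(-19/16, 7/16)
obs 4: x=-5/4 → posterior Normal(-6/5, 7/20)
obs 5: x=5/2 → posterior Normal(-7/12, 7/24)
obs 6: x=-3/4 → posterior Normal(-17/28, 1/4)
obs 7: x=-5 → posterior Normal(-37/32, 7/32)
obs 8: x=-4 → posterior Normal(-53/36, 7/36)
obs 9: x=8 → posterior Normal(-21/40, 7/40)
obs 10: x=5/4 → posterior Normal(-4/11, 7/44)
obs 11: x=7/2 → posterior Normal(-1/24, 7/48)
obs 12: x=-6 → posterior Normal(-1/2, 7/52)
obs 13: x=10 → posterior Normal(1/4, 1/8)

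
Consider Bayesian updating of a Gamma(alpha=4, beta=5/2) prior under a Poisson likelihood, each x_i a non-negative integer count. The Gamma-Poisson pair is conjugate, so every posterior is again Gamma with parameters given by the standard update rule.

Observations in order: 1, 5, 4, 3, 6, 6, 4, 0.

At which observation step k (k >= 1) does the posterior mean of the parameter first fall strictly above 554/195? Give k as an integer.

k = 5

obs 1: x=1 → posterior Gamma(5, 7/2)
obs 2: x=5 → posterior Gamma(10, 9/2)
obs 3: x=4 → posterior Gamma(14, 11/2)
obs 4: x=3 → posterior Gamma(17, 13/2)
obs 5: x=6 → posterior Gamma(23, 15/2)
obs 6: x=6 → posterior Gamma(29, 17/2)
obs 7: x=4 → posterior Gamma(33, 19/2)
obs 8: x=0 → posterior Gamma(33, 21/2)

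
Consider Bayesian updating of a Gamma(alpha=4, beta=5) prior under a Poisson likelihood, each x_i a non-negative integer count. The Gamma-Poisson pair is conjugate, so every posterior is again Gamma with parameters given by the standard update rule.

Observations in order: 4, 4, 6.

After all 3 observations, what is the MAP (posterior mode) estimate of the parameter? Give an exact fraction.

17/8

obs 1: x=4 → posterior Gamma(8, 6)
obs 2: x=4 → posterior Gamma(12, 7)
obs 3: x=6 → posterior Gamma(18, 8)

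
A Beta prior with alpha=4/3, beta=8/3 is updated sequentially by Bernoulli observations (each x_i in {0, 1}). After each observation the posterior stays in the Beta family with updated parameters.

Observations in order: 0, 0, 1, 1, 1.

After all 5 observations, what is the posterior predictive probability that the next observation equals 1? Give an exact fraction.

obs 1: x=0 → posterior Beta(4/3, 11/3)
obs 2: x=0 → posterior Beta(4/3, 14/3)
obs 3: x=1 → posterior Beta(7/3, 14/3)
obs 4: x=1 → posterior Beta(10/3, 14/3)
obs 5: x=1 → posterior Beta(13/3, 14/3)

13/27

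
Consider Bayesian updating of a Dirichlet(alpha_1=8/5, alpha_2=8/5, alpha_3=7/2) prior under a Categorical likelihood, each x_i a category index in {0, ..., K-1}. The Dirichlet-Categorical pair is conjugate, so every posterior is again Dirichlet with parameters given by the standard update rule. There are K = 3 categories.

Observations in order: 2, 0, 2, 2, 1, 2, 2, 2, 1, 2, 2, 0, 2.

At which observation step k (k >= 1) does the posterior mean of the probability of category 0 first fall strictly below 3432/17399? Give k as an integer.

obs 1: x=2 → posterior Dirichlet(8/5, 8/5, 9/2)
obs 2: x=0 → posterior Dirichlet(13/5, 8/5, 9/2)
obs 3: x=2 → posterior Dirichlet(13/5, 8/5, 11/2)
obs 4: x=2 → posterior Dirichlet(13/5, 8/5, 13/2)
obs 5: x=1 → posterior Dirichlet(13/5, 13/5, 13/2)
obs 6: x=2 → posterior Dirichlet(13/5, 13/5, 15/2)
obs 7: x=2 → posterior Dirichlet(13/5, 13/5, 17/2)
obs 8: x=2 → posterior Dirichlet(13/5, 13/5, 19/2)
obs 9: x=1 → posterior Dirichlet(13/5, 18/5, 19/2)
obs 10: x=2 → posterior Dirichlet(13/5, 18/5, 21/2)
obs 11: x=2 → posterior Dirichlet(13/5, 18/5, 23/2)
obs 12: x=0 → posterior Dirichlet(18/5, 18/5, 23/2)
obs 13: x=2 → posterior Dirichlet(18/5, 18/5, 25/2)

k = 7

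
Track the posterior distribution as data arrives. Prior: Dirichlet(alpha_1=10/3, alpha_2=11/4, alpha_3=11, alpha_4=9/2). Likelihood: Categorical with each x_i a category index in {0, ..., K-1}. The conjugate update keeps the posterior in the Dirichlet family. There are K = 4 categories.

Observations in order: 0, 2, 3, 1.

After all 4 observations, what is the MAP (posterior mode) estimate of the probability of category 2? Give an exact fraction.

132/259

obs 1: x=0 → posterior Dirichlet(13/3, 11/4, 11, 9/2)
obs 2: x=2 → posterior Dirichlet(13/3, 11/4, 12, 9/2)
obs 3: x=3 → posterior Dirichlet(13/3, 11/4, 12, 11/2)
obs 4: x=1 → posterior Dirichlet(13/3, 15/4, 12, 11/2)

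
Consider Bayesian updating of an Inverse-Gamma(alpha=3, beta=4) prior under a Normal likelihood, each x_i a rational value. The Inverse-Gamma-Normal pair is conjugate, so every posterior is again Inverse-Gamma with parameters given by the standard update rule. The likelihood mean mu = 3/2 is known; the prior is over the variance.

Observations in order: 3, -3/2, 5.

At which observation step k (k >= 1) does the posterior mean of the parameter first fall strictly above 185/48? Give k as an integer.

obs 1: x=3 → posterior Inverse-Gamma(7/2, 41/8)
obs 2: x=-3/2 → posterior Inverse-Gamma(4, 77/8)
obs 3: x=5 → posterior Inverse-Gamma(9/2, 63/4)

k = 3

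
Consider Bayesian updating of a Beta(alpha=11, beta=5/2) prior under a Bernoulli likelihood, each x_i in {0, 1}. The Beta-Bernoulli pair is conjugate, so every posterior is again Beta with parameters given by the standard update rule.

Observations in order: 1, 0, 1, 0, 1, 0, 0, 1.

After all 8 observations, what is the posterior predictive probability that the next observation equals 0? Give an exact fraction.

13/43

obs 1: x=1 → posterior Beta(12, 5/2)
obs 2: x=0 → posterior Beta(12, 7/2)
obs 3: x=1 → posterior Beta(13, 7/2)
obs 4: x=0 → posterior Beta(13, 9/2)
obs 5: x=1 → posterior Beta(14, 9/2)
obs 6: x=0 → posterior Beta(14, 11/2)
obs 7: x=0 → posterior Beta(14, 13/2)
obs 8: x=1 → posterior Beta(15, 13/2)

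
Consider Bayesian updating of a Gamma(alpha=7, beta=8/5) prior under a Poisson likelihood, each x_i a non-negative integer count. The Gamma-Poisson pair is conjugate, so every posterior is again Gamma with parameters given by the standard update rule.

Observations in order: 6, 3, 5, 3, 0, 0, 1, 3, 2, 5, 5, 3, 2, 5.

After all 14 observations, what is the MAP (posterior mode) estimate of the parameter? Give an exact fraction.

obs 1: x=6 → posterior Gamma(13, 13/5)
obs 2: x=3 → posterior Gamma(16, 18/5)
obs 3: x=5 → posterior Gamma(21, 23/5)
obs 4: x=3 → posterior Gamma(24, 28/5)
obs 5: x=0 → posterior Gamma(24, 33/5)
obs 6: x=0 → posterior Gamma(24, 38/5)
obs 7: x=1 → posterior Gamma(25, 43/5)
obs 8: x=3 → posterior Gamma(28, 48/5)
obs 9: x=2 → posterior Gamma(30, 53/5)
obs 10: x=5 → posterior Gamma(35, 58/5)
obs 11: x=5 → posterior Gamma(40, 63/5)
obs 12: x=3 → posterior Gamma(43, 68/5)
obs 13: x=2 → posterior Gamma(45, 73/5)
obs 14: x=5 → posterior Gamma(50, 78/5)

245/78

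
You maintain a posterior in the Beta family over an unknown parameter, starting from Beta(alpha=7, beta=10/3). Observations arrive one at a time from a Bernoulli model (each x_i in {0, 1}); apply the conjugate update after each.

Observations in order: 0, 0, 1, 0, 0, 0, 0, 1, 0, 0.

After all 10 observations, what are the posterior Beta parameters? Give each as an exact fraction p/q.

alpha=9, beta=34/3

obs 1: x=0 → posterior Beta(7, 13/3)
obs 2: x=0 → posterior Beta(7, 16/3)
obs 3: x=1 → posterior Beta(8, 16/3)
obs 4: x=0 → posterior Beta(8, 19/3)
obs 5: x=0 → posterior Beta(8, 22/3)
obs 6: x=0 → posterior Beta(8, 25/3)
obs 7: x=0 → posterior Beta(8, 28/3)
obs 8: x=1 → posterior Beta(9, 28/3)
obs 9: x=0 → posterior Beta(9, 31/3)
obs 10: x=0 → posterior Beta(9, 34/3)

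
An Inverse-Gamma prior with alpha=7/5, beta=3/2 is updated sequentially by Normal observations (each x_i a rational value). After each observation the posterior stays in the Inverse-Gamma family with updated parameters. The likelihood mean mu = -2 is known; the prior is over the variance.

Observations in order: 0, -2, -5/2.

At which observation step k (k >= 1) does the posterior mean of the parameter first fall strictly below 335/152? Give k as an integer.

k = 3

obs 1: x=0 → posterior Inverse-Gamma(19/10, 7/2)
obs 2: x=-2 → posterior Inverse-Gamma(12/5, 7/2)
obs 3: x=-5/2 → posterior Inverse-Gamma(29/10, 29/8)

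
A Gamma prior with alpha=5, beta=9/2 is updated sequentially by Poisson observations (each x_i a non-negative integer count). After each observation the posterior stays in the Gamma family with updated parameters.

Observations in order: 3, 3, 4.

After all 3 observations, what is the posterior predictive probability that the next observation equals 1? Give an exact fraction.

obs 1: x=3 → posterior Gamma(8, 11/2)
obs 2: x=3 → posterior Gamma(11, 13/2)
obs 3: x=4 → posterior Gamma(15, 15/2)

13136816711425781250/48661191875666868481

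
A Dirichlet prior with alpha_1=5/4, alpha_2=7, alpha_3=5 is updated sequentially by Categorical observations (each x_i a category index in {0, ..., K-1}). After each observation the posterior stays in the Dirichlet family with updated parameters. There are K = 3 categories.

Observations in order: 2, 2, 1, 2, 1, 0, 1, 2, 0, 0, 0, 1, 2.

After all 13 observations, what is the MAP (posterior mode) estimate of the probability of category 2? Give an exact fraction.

12/31

obs 1: x=2 → posterior Dirichlet(5/4, 7, 6)
obs 2: x=2 → posterior Dirichlet(5/4, 7, 7)
obs 3: x=1 → posterior Dirichlet(5/4, 8, 7)
obs 4: x=2 → posterior Dirichlet(5/4, 8, 8)
obs 5: x=1 → posterior Dirichlet(5/4, 9, 8)
obs 6: x=0 → posterior Dirichlet(9/4, 9, 8)
obs 7: x=1 → posterior Dirichlet(9/4, 10, 8)
obs 8: x=2 → posterior Dirichlet(9/4, 10, 9)
obs 9: x=0 → posterior Dirichlet(13/4, 10, 9)
obs 10: x=0 → posterior Dirichlet(17/4, 10, 9)
obs 11: x=0 → posterior Dirichlet(21/4, 10, 9)
obs 12: x=1 → posterior Dirichlet(21/4, 11, 9)
obs 13: x=2 → posterior Dirichlet(21/4, 11, 10)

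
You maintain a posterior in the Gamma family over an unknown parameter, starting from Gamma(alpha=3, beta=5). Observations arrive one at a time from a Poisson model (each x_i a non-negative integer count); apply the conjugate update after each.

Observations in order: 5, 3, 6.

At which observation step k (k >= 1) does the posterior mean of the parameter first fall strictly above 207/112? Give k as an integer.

obs 1: x=5 → posterior Gamma(8, 6)
obs 2: x=3 → posterior Gamma(11, 7)
obs 3: x=6 → posterior Gamma(17, 8)

k = 3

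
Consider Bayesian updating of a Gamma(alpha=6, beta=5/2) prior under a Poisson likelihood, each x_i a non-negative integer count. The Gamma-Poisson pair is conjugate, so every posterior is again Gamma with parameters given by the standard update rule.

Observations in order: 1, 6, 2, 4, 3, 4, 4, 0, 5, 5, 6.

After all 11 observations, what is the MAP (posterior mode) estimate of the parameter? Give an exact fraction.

obs 1: x=1 → posterior Gamma(7, 7/2)
obs 2: x=6 → posterior Gamma(13, 9/2)
obs 3: x=2 → posterior Gamma(15, 11/2)
obs 4: x=4 → posterior Gamma(19, 13/2)
obs 5: x=3 → posterior Gamma(22, 15/2)
obs 6: x=4 → posterior Gamma(26, 17/2)
obs 7: x=4 → posterior Gamma(30, 19/2)
obs 8: x=0 → posterior Gamma(30, 21/2)
obs 9: x=5 → posterior Gamma(35, 23/2)
obs 10: x=5 → posterior Gamma(40, 25/2)
obs 11: x=6 → posterior Gamma(46, 27/2)

10/3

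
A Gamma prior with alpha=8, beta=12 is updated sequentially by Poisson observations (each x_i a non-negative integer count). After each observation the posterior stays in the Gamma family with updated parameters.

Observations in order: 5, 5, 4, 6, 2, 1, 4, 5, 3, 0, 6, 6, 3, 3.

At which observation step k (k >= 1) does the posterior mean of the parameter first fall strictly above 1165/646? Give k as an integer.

obs 1: x=5 → posterior Gamma(13, 13)
obs 2: x=5 → posterior Gamma(18, 14)
obs 3: x=4 → posterior Gamma(22, 15)
obs 4: x=6 → posterior Gamma(28, 16)
obs 5: x=2 → posterior Gamma(30, 17)
obs 6: x=1 → posterior Gamma(31, 18)
obs 7: x=4 → posterior Gamma(35, 19)
obs 8: x=5 → posterior Gamma(40, 20)
obs 9: x=3 → posterior Gamma(43, 21)
obs 10: x=0 → posterior Gamma(43, 22)
obs 11: x=6 → posterior Gamma(49, 23)
obs 12: x=6 → posterior Gamma(55, 24)
obs 13: x=3 → posterior Gamma(58, 25)
obs 14: x=3 → posterior Gamma(61, 26)

k = 7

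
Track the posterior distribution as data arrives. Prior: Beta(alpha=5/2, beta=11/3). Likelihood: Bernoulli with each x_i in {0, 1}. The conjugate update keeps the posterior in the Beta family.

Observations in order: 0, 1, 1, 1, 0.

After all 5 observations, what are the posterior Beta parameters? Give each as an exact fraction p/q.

obs 1: x=0 → posterior Beta(5/2, 14/3)
obs 2: x=1 → posterior Beta(7/2, 14/3)
obs 3: x=1 → posterior Beta(9/2, 14/3)
obs 4: x=1 → posterior Beta(11/2, 14/3)
obs 5: x=0 → posterior Beta(11/2, 17/3)

alpha=11/2, beta=17/3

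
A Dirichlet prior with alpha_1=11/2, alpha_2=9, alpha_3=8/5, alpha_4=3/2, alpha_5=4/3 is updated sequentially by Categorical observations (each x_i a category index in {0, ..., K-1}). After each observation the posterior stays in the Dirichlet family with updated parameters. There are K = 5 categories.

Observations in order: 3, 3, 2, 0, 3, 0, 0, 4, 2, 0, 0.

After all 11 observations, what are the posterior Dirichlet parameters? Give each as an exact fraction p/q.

obs 1: x=3 → posterior Dirichlet(11/2, 9, 8/5, 5/2, 4/3)
obs 2: x=3 → posterior Dirichlet(11/2, 9, 8/5, 7/2, 4/3)
obs 3: x=2 → posterior Dirichlet(11/2, 9, 13/5, 7/2, 4/3)
obs 4: x=0 → posterior Dirichlet(13/2, 9, 13/5, 7/2, 4/3)
obs 5: x=3 → posterior Dirichlet(13/2, 9, 13/5, 9/2, 4/3)
obs 6: x=0 → posterior Dirichlet(15/2, 9, 13/5, 9/2, 4/3)
obs 7: x=0 → posterior Dirichlet(17/2, 9, 13/5, 9/2, 4/3)
obs 8: x=4 → posterior Dirichlet(17/2, 9, 13/5, 9/2, 7/3)
obs 9: x=2 → posterior Dirichlet(17/2, 9, 18/5, 9/2, 7/3)
obs 10: x=0 → posterior Dirichlet(19/2, 9, 18/5, 9/2, 7/3)
obs 11: x=0 → posterior Dirichlet(21/2, 9, 18/5, 9/2, 7/3)

alpha_1=21/2, alpha_2=9, alpha_3=18/5, alpha_4=9/2, alpha_5=7/3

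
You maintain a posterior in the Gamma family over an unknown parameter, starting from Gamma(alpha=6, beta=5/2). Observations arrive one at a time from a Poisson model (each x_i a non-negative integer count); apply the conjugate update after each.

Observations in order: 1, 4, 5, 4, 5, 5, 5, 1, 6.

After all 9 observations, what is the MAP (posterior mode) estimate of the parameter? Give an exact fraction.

obs 1: x=1 → posterior Gamma(7, 7/2)
obs 2: x=4 → posterior Gamma(11, 9/2)
obs 3: x=5 → posterior Gamma(16, 11/2)
obs 4: x=4 → posterior Gamma(20, 13/2)
obs 5: x=5 → posterior Gamma(25, 15/2)
obs 6: x=5 → posterior Gamma(30, 17/2)
obs 7: x=5 → posterior Gamma(35, 19/2)
obs 8: x=1 → posterior Gamma(36, 21/2)
obs 9: x=6 → posterior Gamma(42, 23/2)

82/23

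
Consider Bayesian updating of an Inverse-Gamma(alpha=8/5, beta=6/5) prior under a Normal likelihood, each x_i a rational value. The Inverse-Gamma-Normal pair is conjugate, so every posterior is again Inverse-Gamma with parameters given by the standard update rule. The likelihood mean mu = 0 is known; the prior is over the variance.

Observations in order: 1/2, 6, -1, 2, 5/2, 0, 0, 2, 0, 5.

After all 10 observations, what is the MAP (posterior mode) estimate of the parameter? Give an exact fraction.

789/152

obs 1: x=1/2 → posterior Inverse-Gamma(21/10, 53/40)
obs 2: x=6 → posterior Inverse-Gamma(13/5, 773/40)
obs 3: x=-1 → posterior Inverse-Gamma(31/10, 793/40)
obs 4: x=2 → posterior Inverse-Gamma(18/5, 873/40)
obs 5: x=5/2 → posterior Inverse-Gamma(41/10, 499/20)
obs 6: x=0 → posterior Inverse-Gamma(23/5, 499/20)
obs 7: x=0 → posterior Inverse-Gamma(51/10, 499/20)
obs 8: x=2 → posterior Inverse-Gamma(28/5, 539/20)
obs 9: x=0 → posterior Inverse-Gamma(61/10, 539/20)
obs 10: x=5 → posterior Inverse-Gamma(33/5, 789/20)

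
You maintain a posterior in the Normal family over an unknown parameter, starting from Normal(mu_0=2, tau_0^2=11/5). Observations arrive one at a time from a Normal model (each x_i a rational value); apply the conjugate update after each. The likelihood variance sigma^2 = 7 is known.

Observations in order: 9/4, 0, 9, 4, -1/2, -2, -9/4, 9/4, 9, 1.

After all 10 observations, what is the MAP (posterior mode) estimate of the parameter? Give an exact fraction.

obs 1: x=9/4 → posterior Normal(379/184, 77/46)
obs 2: x=0 → posterior Normal(379/228, 77/57)
obs 3: x=9 → posterior Normal(775/272, 77/68)
obs 4: x=4 → posterior Normal(951/316, 77/79)
obs 5: x=-1/2 → posterior Normal(929/360, 77/90)
obs 6: x=-2 → posterior Normal(841/404, 77/101)
obs 7: x=-9/4 → posterior Normal(53/32, 11/16)
obs 8: x=9/4 → posterior Normal(841/492, 77/123)
obs 9: x=9 → posterior Normal(1237/536, 77/134)
obs 10: x=1 → posterior Normal(1281/580, 77/145)

1281/580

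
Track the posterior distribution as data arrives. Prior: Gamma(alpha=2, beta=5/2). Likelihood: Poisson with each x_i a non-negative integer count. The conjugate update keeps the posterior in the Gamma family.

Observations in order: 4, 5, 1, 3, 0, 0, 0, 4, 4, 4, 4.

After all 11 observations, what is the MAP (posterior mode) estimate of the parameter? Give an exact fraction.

obs 1: x=4 → posterior Gamma(6, 7/2)
obs 2: x=5 → posterior Gamma(11, 9/2)
obs 3: x=1 → posterior Gamma(12, 11/2)
obs 4: x=3 → posterior Gamma(15, 13/2)
obs 5: x=0 → posterior Gamma(15, 15/2)
obs 6: x=0 → posterior Gamma(15, 17/2)
obs 7: x=0 → posterior Gamma(15, 19/2)
obs 8: x=4 → posterior Gamma(19, 21/2)
obs 9: x=4 → posterior Gamma(23, 23/2)
obs 10: x=4 → posterior Gamma(27, 25/2)
obs 11: x=4 → posterior Gamma(31, 27/2)

20/9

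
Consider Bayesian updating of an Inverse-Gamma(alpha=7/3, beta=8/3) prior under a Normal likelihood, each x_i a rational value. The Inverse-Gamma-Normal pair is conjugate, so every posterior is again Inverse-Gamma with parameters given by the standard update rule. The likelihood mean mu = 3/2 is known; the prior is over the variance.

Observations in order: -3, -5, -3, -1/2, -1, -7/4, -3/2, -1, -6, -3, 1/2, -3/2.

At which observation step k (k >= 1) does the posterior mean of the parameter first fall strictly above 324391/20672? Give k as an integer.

obs 1: x=-3 → posterior Inverse-Gamma(17/6, 307/24)
obs 2: x=-5 → posterior Inverse-Gamma(10/3, 407/12)
obs 3: x=-3 → posterior Inverse-Gamma(23/6, 1057/24)
obs 4: x=-1/2 → posterior Inverse-Gamma(13/3, 1105/24)
obs 5: x=-1 → posterior Inverse-Gamma(29/6, 295/6)
obs 6: x=-7/4 → posterior Inverse-Gamma(16/3, 5227/96)
obs 7: x=-3/2 → posterior Inverse-Gamma(35/6, 5659/96)
obs 8: x=-1 → posterior Inverse-Gamma(19/3, 5959/96)
obs 9: x=-6 → posterior Inverse-Gamma(41/6, 8659/96)
obs 10: x=-3 → posterior Inverse-Gamma(22/3, 9631/96)
obs 11: x=1/2 → posterior Inverse-Gamma(47/6, 9679/96)
obs 12: x=-3/2 → posterior Inverse-Gamma(25/3, 10111/96)

k = 10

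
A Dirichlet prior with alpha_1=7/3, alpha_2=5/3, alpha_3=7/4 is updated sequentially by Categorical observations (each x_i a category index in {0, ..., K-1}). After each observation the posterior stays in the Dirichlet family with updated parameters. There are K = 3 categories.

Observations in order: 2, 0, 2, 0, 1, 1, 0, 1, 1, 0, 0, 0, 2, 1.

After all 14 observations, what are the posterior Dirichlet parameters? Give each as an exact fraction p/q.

obs 1: x=2 → posterior Dirichlet(7/3, 5/3, 11/4)
obs 2: x=0 → posterior Dirichlet(10/3, 5/3, 11/4)
obs 3: x=2 → posterior Dirichlet(10/3, 5/3, 15/4)
obs 4: x=0 → posterior Dirichlet(13/3, 5/3, 15/4)
obs 5: x=1 → posterior Dirichlet(13/3, 8/3, 15/4)
obs 6: x=1 → posterior Dirichlet(13/3, 11/3, 15/4)
obs 7: x=0 → posterior Dirichlet(16/3, 11/3, 15/4)
obs 8: x=1 → posterior Dirichlet(16/3, 14/3, 15/4)
obs 9: x=1 → posterior Dirichlet(16/3, 17/3, 15/4)
obs 10: x=0 → posterior Dirichlet(19/3, 17/3, 15/4)
obs 11: x=0 → posterior Dirichlet(22/3, 17/3, 15/4)
obs 12: x=0 → posterior Dirichlet(25/3, 17/3, 15/4)
obs 13: x=2 → posterior Dirichlet(25/3, 17/3, 19/4)
obs 14: x=1 → posterior Dirichlet(25/3, 20/3, 19/4)

alpha_1=25/3, alpha_2=20/3, alpha_3=19/4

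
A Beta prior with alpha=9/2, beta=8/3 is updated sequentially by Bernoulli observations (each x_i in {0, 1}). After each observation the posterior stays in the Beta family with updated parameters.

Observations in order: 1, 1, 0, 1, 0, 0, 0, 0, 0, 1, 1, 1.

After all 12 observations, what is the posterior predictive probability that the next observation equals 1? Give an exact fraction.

63/115

obs 1: x=1 → posterior Beta(11/2, 8/3)
obs 2: x=1 → posterior Beta(13/2, 8/3)
obs 3: x=0 → posterior Beta(13/2, 11/3)
obs 4: x=1 → posterior Beta(15/2, 11/3)
obs 5: x=0 → posterior Beta(15/2, 14/3)
obs 6: x=0 → posterior Beta(15/2, 17/3)
obs 7: x=0 → posterior Beta(15/2, 20/3)
obs 8: x=0 → posterior Beta(15/2, 23/3)
obs 9: x=0 → posterior Beta(15/2, 26/3)
obs 10: x=1 → posterior Beta(17/2, 26/3)
obs 11: x=1 → posterior Beta(19/2, 26/3)
obs 12: x=1 → posterior Beta(21/2, 26/3)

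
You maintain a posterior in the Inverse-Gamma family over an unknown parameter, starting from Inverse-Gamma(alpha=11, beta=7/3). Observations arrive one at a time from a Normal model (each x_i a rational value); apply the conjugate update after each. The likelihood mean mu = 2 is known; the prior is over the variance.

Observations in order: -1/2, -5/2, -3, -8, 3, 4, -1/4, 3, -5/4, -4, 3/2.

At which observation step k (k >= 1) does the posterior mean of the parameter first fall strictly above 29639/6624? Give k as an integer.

k = 4

obs 1: x=-1/2 → posterior Inverse-Gamma(23/2, 131/24)
obs 2: x=-5/2 → posterior Inverse-Gamma(12, 187/12)
obs 3: x=-3 → posterior Inverse-Gamma(25/2, 337/12)
obs 4: x=-8 → posterior Inverse-Gamma(13, 937/12)
obs 5: x=3 → posterior Inverse-Gamma(27/2, 943/12)
obs 6: x=4 → posterior Inverse-Gamma(14, 967/12)
obs 7: x=-1/4 → posterior Inverse-Gamma(29/2, 7979/96)
obs 8: x=3 → posterior Inverse-Gamma(15, 8027/96)
obs 9: x=-5/4 → posterior Inverse-Gamma(31/2, 4267/48)
obs 10: x=-4 → posterior Inverse-Gamma(16, 5131/48)
obs 11: x=3/2 → posterior Inverse-Gamma(33/2, 5137/48)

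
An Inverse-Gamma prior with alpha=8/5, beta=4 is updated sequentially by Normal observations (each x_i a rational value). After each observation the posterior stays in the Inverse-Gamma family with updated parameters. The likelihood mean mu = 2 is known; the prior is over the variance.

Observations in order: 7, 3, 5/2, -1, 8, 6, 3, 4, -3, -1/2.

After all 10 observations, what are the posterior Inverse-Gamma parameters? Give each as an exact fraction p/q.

obs 1: x=7 → posterior Inverse-Gamma(21/10, 33/2)
obs 2: x=3 → posterior Inverse-Gamma(13/5, 17)
obs 3: x=5/2 → posterior Inverse-Gamma(31/10, 137/8)
obs 4: x=-1 → posterior Inverse-Gamma(18/5, 173/8)
obs 5: x=8 → posterior Inverse-Gamma(41/10, 317/8)
obs 6: x=6 → posterior Inverse-Gamma(23/5, 381/8)
obs 7: x=3 → posterior Inverse-Gamma(51/10, 385/8)
obs 8: x=4 → posterior Inverse-Gamma(28/5, 401/8)
obs 9: x=-3 → posterior Inverse-Gamma(61/10, 501/8)
obs 10: x=-1/2 → posterior Inverse-Gamma(33/5, 263/4)

alpha=33/5, beta=263/4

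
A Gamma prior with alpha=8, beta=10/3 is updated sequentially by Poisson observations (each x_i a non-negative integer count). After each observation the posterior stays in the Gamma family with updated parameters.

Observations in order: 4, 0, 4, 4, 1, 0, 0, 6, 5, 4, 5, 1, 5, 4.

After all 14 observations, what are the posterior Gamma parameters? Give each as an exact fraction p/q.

alpha=51, beta=52/3

obs 1: x=4 → posterior Gamma(12, 13/3)
obs 2: x=0 → posterior Gamma(12, 16/3)
obs 3: x=4 → posterior Gamma(16, 19/3)
obs 4: x=4 → posterior Gamma(20, 22/3)
obs 5: x=1 → posterior Gamma(21, 25/3)
obs 6: x=0 → posterior Gamma(21, 28/3)
obs 7: x=0 → posterior Gamma(21, 31/3)
obs 8: x=6 → posterior Gamma(27, 34/3)
obs 9: x=5 → posterior Gamma(32, 37/3)
obs 10: x=4 → posterior Gamma(36, 40/3)
obs 11: x=5 → posterior Gamma(41, 43/3)
obs 12: x=1 → posterior Gamma(42, 46/3)
obs 13: x=5 → posterior Gamma(47, 49/3)
obs 14: x=4 → posterior Gamma(51, 52/3)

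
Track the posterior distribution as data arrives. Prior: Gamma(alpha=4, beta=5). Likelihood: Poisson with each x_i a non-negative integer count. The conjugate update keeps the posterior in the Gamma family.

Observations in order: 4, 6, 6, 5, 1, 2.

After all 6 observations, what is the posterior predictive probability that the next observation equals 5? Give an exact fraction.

obs 1: x=4 → posterior Gamma(8, 6)
obs 2: x=6 → posterior Gamma(14, 7)
obs 3: x=6 → posterior Gamma(20, 8)
obs 4: x=5 → posterior Gamma(25, 9)
obs 5: x=1 → posterior Gamma(26, 10)
obs 6: x=2 → posterior Gamma(28, 11)

907513127918199679799095471261733/12818320945187569541763315737296896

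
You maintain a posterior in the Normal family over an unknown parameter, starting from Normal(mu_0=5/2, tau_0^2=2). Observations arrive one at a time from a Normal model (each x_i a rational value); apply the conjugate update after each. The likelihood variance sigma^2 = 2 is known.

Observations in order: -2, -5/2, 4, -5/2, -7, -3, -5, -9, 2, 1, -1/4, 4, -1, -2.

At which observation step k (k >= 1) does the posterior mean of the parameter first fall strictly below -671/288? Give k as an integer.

obs 1: x=-2 → posterior Normal(1/4, 1)
obs 2: x=-5/2 → posterior Normal(-2/3, 2/3)
obs 3: x=4 → posterior Normal(1/2, 1/2)
obs 4: x=-5/2 → posterior Normal(-1/10, 2/5)
obs 5: x=-7 → posterior Normal(-5/4, 1/3)
obs 6: x=-3 → posterior Normal(-3/2, 2/7)
obs 7: x=-5 → posterior Normal(-31/16, 1/4)
obs 8: x=-9 → posterior Normal(-49/18, 2/9)
obs 9: x=2 → posterior Normal(-9/4, 1/5)
obs 10: x=1 → posterior Normal(-43/22, 2/11)
obs 11: x=-1/4 → posterior Normal(-29/16, 1/6)
obs 12: x=4 → posterior Normal(-71/52, 2/13)
obs 13: x=-1 → posterior Normal(-75/56, 1/7)
obs 14: x=-2 → posterior Normal(-83/60, 2/15)

k = 8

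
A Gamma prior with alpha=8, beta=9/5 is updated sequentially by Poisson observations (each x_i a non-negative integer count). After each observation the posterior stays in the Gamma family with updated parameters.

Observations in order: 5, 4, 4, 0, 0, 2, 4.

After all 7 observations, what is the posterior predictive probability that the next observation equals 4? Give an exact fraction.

577875189503604987452814683246342386442934681600000/3556153025177363557255317383565515512407041673852007

obs 1: x=5 → posterior Gamma(13, 14/5)
obs 2: x=4 → posterior Gamma(17, 19/5)
obs 3: x=4 → posterior Gamma(21, 24/5)
obs 4: x=0 → posterior Gamma(21, 29/5)
obs 5: x=0 → posterior Gamma(21, 34/5)
obs 6: x=2 → posterior Gamma(23, 39/5)
obs 7: x=4 → posterior Gamma(27, 44/5)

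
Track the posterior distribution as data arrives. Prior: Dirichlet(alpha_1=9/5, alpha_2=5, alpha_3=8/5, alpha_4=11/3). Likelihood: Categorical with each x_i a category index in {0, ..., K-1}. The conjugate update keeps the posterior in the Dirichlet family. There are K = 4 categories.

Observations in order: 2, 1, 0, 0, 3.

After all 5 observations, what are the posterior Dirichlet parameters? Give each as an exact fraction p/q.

alpha_1=19/5, alpha_2=6, alpha_3=13/5, alpha_4=14/3

obs 1: x=2 → posterior Dirichlet(9/5, 5, 13/5, 11/3)
obs 2: x=1 → posterior Dirichlet(9/5, 6, 13/5, 11/3)
obs 3: x=0 → posterior Dirichlet(14/5, 6, 13/5, 11/3)
obs 4: x=0 → posterior Dirichlet(19/5, 6, 13/5, 11/3)
obs 5: x=3 → posterior Dirichlet(19/5, 6, 13/5, 14/3)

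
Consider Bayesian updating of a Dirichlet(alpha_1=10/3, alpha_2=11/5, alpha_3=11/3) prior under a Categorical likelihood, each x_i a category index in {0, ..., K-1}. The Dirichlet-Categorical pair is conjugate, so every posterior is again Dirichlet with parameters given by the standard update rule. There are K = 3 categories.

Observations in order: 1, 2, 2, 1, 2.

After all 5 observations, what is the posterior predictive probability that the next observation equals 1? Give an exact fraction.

obs 1: x=1 → posterior Dirichlet(10/3, 16/5, 11/3)
obs 2: x=2 → posterior Dirichlet(10/3, 16/5, 14/3)
obs 3: x=2 → posterior Dirichlet(10/3, 16/5, 17/3)
obs 4: x=1 → posterior Dirichlet(10/3, 21/5, 17/3)
obs 5: x=2 → posterior Dirichlet(10/3, 21/5, 20/3)

21/71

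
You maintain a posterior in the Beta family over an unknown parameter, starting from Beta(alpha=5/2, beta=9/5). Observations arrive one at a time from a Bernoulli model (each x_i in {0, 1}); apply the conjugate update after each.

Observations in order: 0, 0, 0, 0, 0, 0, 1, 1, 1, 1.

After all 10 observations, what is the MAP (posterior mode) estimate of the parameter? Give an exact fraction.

55/123

obs 1: x=0 → posterior Beta(5/2, 14/5)
obs 2: x=0 → posterior Beta(5/2, 19/5)
obs 3: x=0 → posterior Beta(5/2, 24/5)
obs 4: x=0 → posterior Beta(5/2, 29/5)
obs 5: x=0 → posterior Beta(5/2, 34/5)
obs 6: x=0 → posterior Beta(5/2, 39/5)
obs 7: x=1 → posterior Beta(7/2, 39/5)
obs 8: x=1 → posterior Beta(9/2, 39/5)
obs 9: x=1 → posterior Beta(11/2, 39/5)
obs 10: x=1 → posterior Beta(13/2, 39/5)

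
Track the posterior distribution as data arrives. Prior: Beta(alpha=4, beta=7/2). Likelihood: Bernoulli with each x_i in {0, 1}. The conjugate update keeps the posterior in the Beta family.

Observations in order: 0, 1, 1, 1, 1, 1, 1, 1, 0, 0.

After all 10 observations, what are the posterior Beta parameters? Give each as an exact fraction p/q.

alpha=11, beta=13/2

obs 1: x=0 → posterior Beta(4, 9/2)
obs 2: x=1 → posterior Beta(5, 9/2)
obs 3: x=1 → posterior Beta(6, 9/2)
obs 4: x=1 → posterior Beta(7, 9/2)
obs 5: x=1 → posterior Beta(8, 9/2)
obs 6: x=1 → posterior Beta(9, 9/2)
obs 7: x=1 → posterior Beta(10, 9/2)
obs 8: x=1 → posterior Beta(11, 9/2)
obs 9: x=0 → posterior Beta(11, 11/2)
obs 10: x=0 → posterior Beta(11, 13/2)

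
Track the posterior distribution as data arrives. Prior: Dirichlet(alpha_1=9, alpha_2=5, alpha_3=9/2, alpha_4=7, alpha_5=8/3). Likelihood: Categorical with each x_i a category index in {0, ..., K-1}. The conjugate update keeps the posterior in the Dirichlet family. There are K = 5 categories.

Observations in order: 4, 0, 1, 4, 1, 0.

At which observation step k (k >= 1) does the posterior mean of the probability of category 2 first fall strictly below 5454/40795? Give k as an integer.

k = 6

obs 1: x=4 → posterior Dirichlet(9, 5, 9/2, 7, 11/3)
obs 2: x=0 → posterior Dirichlet(10, 5, 9/2, 7, 11/3)
obs 3: x=1 → posterior Dirichlet(10, 6, 9/2, 7, 11/3)
obs 4: x=4 → posterior Dirichlet(10, 6, 9/2, 7, 14/3)
obs 5: x=1 → posterior Dirichlet(10, 7, 9/2, 7, 14/3)
obs 6: x=0 → posterior Dirichlet(11, 7, 9/2, 7, 14/3)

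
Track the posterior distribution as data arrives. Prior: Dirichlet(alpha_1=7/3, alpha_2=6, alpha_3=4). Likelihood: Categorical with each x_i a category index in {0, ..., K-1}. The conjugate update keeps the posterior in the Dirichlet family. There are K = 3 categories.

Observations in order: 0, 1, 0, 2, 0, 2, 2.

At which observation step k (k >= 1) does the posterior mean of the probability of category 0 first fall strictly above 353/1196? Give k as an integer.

k = 5

obs 1: x=0 → posterior Dirichlet(10/3, 6, 4)
obs 2: x=1 → posterior Dirichlet(10/3, 7, 4)
obs 3: x=0 → posterior Dirichlet(13/3, 7, 4)
obs 4: x=2 → posterior Dirichlet(13/3, 7, 5)
obs 5: x=0 → posterior Dirichlet(16/3, 7, 5)
obs 6: x=2 → posterior Dirichlet(16/3, 7, 6)
obs 7: x=2 → posterior Dirichlet(16/3, 7, 7)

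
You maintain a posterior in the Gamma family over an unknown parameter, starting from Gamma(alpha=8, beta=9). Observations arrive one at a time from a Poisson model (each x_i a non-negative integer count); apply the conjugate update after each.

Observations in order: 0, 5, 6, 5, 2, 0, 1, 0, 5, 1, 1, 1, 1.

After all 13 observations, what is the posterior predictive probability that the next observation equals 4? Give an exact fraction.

174726065030444741835816236550998709665805382447005696/2945190837423705167875564697729320458241471826430830401

obs 1: x=0 → posterior Gamma(8, 10)
obs 2: x=5 → posterior Gamma(13, 11)
obs 3: x=6 → posterior Gamma(19, 12)
obs 4: x=5 → posterior Gamma(24, 13)
obs 5: x=2 → posterior Gamma(26, 14)
obs 6: x=0 → posterior Gamma(26, 15)
obs 7: x=1 → posterior Gamma(27, 16)
obs 8: x=0 → posterior Gamma(27, 17)
obs 9: x=5 → posterior Gamma(32, 18)
obs 10: x=1 → posterior Gamma(33, 19)
obs 11: x=1 → posterior Gamma(34, 20)
obs 12: x=1 → posterior Gamma(35, 21)
obs 13: x=1 → posterior Gamma(36, 22)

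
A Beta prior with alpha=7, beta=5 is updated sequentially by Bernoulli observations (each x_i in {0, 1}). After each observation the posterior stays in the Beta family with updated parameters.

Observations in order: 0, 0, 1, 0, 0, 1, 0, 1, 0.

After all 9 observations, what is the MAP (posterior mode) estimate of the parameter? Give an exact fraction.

obs 1: x=0 → posterior Beta(7, 6)
obs 2: x=0 → posterior Beta(7, 7)
obs 3: x=1 → posterior Beta(8, 7)
obs 4: x=0 → posterior Beta(8, 8)
obs 5: x=0 → posterior Beta(8, 9)
obs 6: x=1 → posterior Beta(9, 9)
obs 7: x=0 → posterior Beta(9, 10)
obs 8: x=1 → posterior Beta(10, 10)
obs 9: x=0 → posterior Beta(10, 11)

9/19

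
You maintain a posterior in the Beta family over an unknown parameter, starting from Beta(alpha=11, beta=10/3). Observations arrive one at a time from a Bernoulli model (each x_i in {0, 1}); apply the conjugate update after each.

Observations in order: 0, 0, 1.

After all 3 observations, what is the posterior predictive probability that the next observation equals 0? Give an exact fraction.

4/13

obs 1: x=0 → posterior Beta(11, 13/3)
obs 2: x=0 → posterior Beta(11, 16/3)
obs 3: x=1 → posterior Beta(12, 16/3)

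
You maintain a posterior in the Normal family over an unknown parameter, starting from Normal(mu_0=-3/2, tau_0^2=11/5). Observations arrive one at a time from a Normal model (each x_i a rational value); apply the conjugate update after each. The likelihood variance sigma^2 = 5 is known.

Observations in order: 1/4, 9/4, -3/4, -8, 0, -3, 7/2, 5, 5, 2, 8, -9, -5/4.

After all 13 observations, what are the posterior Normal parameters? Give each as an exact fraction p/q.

mu_0=13/336, tau_0^2=55/168

obs 1: x=1/4 → posterior Normal(-139/144, 55/36)
obs 2: x=9/4 → posterior Normal(-10/47, 55/47)
obs 3: x=-3/4 → posterior Normal(-73/232, 55/58)
obs 4: x=-8 → posterior Normal(-425/276, 55/69)
obs 5: x=0 → posterior Normal(-85/64, 11/16)
obs 6: x=-3 → posterior Normal(-557/364, 55/91)
obs 7: x=7/2 → posterior Normal(-403/408, 55/102)
obs 8: x=5 → posterior Normal(-183/452, 55/113)
obs 9: x=5 → posterior Normal(37/496, 55/124)
obs 10: x=2 → posterior Normal(25/108, 11/27)
obs 11: x=8 → posterior Normal(477/584, 55/146)
obs 12: x=-9 → posterior Normal(81/628, 55/157)
obs 13: x=-5/4 → posterior Normal(13/336, 55/168)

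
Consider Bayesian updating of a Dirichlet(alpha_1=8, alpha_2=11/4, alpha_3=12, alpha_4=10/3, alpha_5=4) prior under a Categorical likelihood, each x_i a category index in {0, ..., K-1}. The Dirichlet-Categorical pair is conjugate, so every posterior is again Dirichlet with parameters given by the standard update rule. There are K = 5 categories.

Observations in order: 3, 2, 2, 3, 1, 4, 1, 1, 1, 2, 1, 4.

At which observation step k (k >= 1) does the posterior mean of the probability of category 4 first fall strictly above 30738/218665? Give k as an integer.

k = 12

obs 1: x=3 → posterior Dirichlet(8, 11/4, 12, 13/3, 4)
obs 2: x=2 → posterior Dirichlet(8, 11/4, 13, 13/3, 4)
obs 3: x=2 → posterior Dirichlet(8, 11/4, 14, 13/3, 4)
obs 4: x=3 → posterior Dirichlet(8, 11/4, 14, 16/3, 4)
obs 5: x=1 → posterior Dirichlet(8, 15/4, 14, 16/3, 4)
obs 6: x=4 → posterior Dirichlet(8, 15/4, 14, 16/3, 5)
obs 7: x=1 → posterior Dirichlet(8, 19/4, 14, 16/3, 5)
obs 8: x=1 → posterior Dirichlet(8, 23/4, 14, 16/3, 5)
obs 9: x=1 → posterior Dirichlet(8, 27/4, 14, 16/3, 5)
obs 10: x=2 → posterior Dirichlet(8, 27/4, 15, 16/3, 5)
obs 11: x=1 → posterior Dirichlet(8, 31/4, 15, 16/3, 5)
obs 12: x=4 → posterior Dirichlet(8, 31/4, 15, 16/3, 6)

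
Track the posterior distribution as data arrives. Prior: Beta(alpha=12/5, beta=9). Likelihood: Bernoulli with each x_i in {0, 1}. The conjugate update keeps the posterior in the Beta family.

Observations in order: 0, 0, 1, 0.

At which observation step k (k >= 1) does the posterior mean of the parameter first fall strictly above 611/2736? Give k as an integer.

k = 3

obs 1: x=0 → posterior Beta(12/5, 10)
obs 2: x=0 → posterior Beta(12/5, 11)
obs 3: x=1 → posterior Beta(17/5, 11)
obs 4: x=0 → posterior Beta(17/5, 12)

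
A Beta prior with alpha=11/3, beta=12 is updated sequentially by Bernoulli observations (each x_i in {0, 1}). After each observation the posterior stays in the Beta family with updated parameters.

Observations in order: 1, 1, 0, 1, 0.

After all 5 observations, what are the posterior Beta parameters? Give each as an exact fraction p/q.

obs 1: x=1 → posterior Beta(14/3, 12)
obs 2: x=1 → posterior Beta(17/3, 12)
obs 3: x=0 → posterior Beta(17/3, 13)
obs 4: x=1 → posterior Beta(20/3, 13)
obs 5: x=0 → posterior Beta(20/3, 14)

alpha=20/3, beta=14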